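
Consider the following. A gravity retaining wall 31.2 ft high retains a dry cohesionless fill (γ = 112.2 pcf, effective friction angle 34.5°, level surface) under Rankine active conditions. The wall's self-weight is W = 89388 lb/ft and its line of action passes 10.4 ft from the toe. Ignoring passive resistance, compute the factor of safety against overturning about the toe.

K_a = tan²(45° − 34.5°/2) = 0.2768.
P_a = ½K_aγH² = 0.5×0.2768×112.2×31.2² = 15120 lb/ft, acting at H/3 = 10.40 ft above the base.
Overturning moment M_o = P_a × H/3 = 15120 × 10.40 = 157200.
Resisting moment M_r = W × 10.4 = 89388 × 10.4 = 929600.
FS_overturning = M_r/M_o = 929600/157200 = 5.913.

5.91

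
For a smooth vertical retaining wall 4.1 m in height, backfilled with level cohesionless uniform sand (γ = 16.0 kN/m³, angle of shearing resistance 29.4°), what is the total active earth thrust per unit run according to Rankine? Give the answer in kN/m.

K_a = tan²(45° − φ/2) = 0.3415.
P_a = ½ K_a γ H² = 0.5 × 0.3415 × 16.0 × 4.1² = 45.92 kN/m.

45.9 kN/m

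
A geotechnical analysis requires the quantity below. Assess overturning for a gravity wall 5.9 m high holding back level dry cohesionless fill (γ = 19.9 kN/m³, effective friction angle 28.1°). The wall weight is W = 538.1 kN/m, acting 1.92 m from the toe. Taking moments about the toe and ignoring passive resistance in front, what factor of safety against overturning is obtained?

4.22

K_a = tan²(45° − 28.1°/2) = 0.3596.
P_a = ½K_aγH² = 0.5×0.3596×19.9×5.9² = 124.6 kN/m, acting at H/3 = 1.967 m above the base.
Overturning moment M_o = P_a × H/3 = 124.6 × 1.967 = 245.0.
Resisting moment M_r = W × 1.92 = 538.1 × 1.92 = 1033.
FS_overturning = M_r/M_o = 1033/245.0 = 4.218.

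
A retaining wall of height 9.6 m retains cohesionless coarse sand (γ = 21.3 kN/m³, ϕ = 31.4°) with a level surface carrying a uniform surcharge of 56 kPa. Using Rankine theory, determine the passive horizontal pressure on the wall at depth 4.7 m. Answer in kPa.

K_p = (1 + sin φ)/(1 − sin φ) = 3.175.
σ_v = γz + q = 21.3 × 4.7 + 56 = 156.1 kPa.
σ_h = K_p σ_v = 3.175 × 156.1 = 495.7 kPa.

496 kPa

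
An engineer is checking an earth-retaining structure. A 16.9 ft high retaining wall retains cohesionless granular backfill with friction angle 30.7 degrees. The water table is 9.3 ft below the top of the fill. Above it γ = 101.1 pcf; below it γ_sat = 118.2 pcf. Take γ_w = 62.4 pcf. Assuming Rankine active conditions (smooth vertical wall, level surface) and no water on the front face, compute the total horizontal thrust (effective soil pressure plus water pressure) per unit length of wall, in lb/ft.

K_a = tan²(45° − φ/2) = 0.3240.
γ' = 118.2 − 62.4 = 55.80 pcf. Depth below WT = 7.6 ft.
σ'_h at WT = K_a γ d_w = 304.7 psf; at base = 304.7 + K_a γ' × 7.6 = 442.1 psf.
P₁ (0–9.3 ft) = ½×304.7×9.3 = 1417. P₂ (9.3–16.9 ft) = ½(304.7+442.1)×7.6 = 2838.
P_w = ½ γ_w h₂² = 0.5×62.4×7.6² = 1802. Total = 1417+2838+1802 = 6056 lb/ft.

6060 lb/ft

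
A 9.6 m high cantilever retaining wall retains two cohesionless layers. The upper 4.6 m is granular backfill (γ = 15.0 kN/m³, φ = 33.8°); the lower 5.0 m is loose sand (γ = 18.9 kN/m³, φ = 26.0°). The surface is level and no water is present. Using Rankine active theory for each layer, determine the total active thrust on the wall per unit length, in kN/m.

K_a1 = tan²(45°−33.8°/2) = 0.2851; K_a2 = tan²(45°−26.0°/2) = 0.3905.
Layer 1: σ at base = K_a1 γ₁ h₁ = 19.67 kPa; P₁ = ½×19.67×4.6 = 45.25.
Layer 2: σ_v at top = γ₁h₁ = 69.00; σ_h top = K_a2×69.00 = 26.94; σ_h base = K_a2×(69.00+18.9×5.0) = 63.84.
P₂ = ½(26.94+63.84)×5.0 = 227.0. Total P_a = 45.25+227.0 = 272.2 kN/m.

272 kN/m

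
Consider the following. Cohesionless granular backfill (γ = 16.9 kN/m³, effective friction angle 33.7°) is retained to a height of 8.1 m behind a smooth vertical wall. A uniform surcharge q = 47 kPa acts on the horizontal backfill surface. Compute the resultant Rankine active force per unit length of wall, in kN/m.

K_a = tan²(45° − φ/2) = 0.2863.
Soil triangle: ½ K_a γ H² = 0.5×0.2863×16.9×8.1² = 158.7 kN/m.
Surcharge rectangle: K_a q H = 0.2863×47×8.1 = 109.0 kN/m.
Total = 158.7 + 109.0 = 267.7 kN/m.

268 kN/m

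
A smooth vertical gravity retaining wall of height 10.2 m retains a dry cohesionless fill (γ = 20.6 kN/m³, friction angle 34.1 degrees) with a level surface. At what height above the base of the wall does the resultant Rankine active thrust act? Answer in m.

3.40 m

K_a = 0.2815.
The pressure distribution is triangular, so the resultant acts at H/3 above the base = 10.2/3 = 3.400 m.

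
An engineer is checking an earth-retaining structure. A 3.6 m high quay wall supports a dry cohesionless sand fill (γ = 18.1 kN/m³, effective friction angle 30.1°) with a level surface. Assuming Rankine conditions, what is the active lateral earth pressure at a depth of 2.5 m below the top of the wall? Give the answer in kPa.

K_a = (1 − sin φ)/(1 + sin φ) = 0.3320.
σ_h = K_a γ z = 0.3320 × 18.1 × 2.5 = 15.02 kPa.

15.0 kPa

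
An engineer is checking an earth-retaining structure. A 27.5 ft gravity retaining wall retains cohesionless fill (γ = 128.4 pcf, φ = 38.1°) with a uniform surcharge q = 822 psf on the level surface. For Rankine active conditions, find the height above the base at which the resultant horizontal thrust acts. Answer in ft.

10.6 ft

K_a = 0.2368.
Triangular part P₁ = ½K_aγH² = 11500 at H/3 = 9.167 ft; rectangular part P₂ = K_a q H = 5354 at H/2 = 13.75 ft.
ȳ = (P₁·9.167 + P₂·13.75)/(P₁+P₂) = 10.62 ft.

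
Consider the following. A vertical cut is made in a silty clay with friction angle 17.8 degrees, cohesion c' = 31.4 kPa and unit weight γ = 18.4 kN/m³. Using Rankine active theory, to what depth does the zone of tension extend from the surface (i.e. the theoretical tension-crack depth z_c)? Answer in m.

K_a = tan²(45° − 17.8°/2) = 0.5318; √K_a = 0.7292.
The active pressure is zero where K_a γ z = 2c√K_a, so z_c = 2c/(γ√K_a) = 2×31.4/(18.4×0.7292) = 4.680 m.

4.68 m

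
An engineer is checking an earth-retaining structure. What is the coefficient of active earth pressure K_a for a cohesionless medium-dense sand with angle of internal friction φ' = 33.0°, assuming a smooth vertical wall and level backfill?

K_a = (1 − sin φ)/(1 + sin φ) = (1 − sin 33.0°)/(1 + sin 33.0°) = 0.2948.

0.295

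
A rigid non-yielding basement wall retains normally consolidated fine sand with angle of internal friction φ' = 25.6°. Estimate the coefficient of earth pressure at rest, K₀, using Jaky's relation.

K₀ = 1 − sin φ' = 1 − sin 25.6° = 0.5679.

0.568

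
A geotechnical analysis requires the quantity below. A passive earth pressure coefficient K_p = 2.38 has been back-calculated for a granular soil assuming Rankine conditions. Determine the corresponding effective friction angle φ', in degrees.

24.1°

K_p = (1+sin φ)/(1−sin φ) ⇒ sin φ = (K_p − 1)/(K_p + 1) = 0.4083.
φ = arcsin(0.4083) = 24.10°.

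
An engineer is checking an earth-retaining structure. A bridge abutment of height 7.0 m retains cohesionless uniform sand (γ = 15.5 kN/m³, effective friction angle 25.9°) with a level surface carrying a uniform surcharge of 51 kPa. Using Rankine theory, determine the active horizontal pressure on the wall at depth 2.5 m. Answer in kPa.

35.2 kPa

K_a = (1 − sin φ)/(1 + sin φ) = 0.3920.
σ_v = γz + q = 15.5 × 2.5 + 51 = 89.75 kPa.
σ_h = K_a σ_v = 0.3920 × 89.75 = 35.18 kPa.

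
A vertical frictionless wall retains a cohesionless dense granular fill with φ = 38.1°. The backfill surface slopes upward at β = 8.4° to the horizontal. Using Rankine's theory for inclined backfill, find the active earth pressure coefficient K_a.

0.243

K_a = cos β · (cos β − √(cos²β − cos²φ)) / (cos β + √(cos²β − cos²φ)).
cos β = 0.9893, cos φ = 0.7869, √(cos²β − cos²φ) = 0.5995.
K_a = 0.9893 × (0.9893 − 0.5995)/(0.9893 + 0.5995) = 0.2427.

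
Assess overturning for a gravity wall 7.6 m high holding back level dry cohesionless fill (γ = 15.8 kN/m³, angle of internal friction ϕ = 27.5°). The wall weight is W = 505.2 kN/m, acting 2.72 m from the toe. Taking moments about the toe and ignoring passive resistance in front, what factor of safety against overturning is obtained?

K_a = tan²(45° − 27.5°/2) = 0.3682.
P_a = ½K_aγH² = 0.5×0.3682×15.8×7.6² = 168.0 kN/m, acting at H/3 = 2.533 m above the base.
Overturning moment M_o = P_a × H/3 = 168.0 × 2.533 = 425.7.
Resisting moment M_r = W × 2.72 = 505.2 × 2.72 = 1374.
FS_overturning = M_r/M_o = 1374/425.7 = 3.228.

3.23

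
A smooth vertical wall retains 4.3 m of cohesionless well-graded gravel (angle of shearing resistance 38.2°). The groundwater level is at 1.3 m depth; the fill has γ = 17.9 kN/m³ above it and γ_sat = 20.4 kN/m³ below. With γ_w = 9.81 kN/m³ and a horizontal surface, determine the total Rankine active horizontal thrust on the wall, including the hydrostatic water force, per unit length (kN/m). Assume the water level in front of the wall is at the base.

75.4 kN/m

K_a = tan²(45° − φ/2) = 0.2358.
γ' = 20.4 − 9.81 = 10.59 kN/m³. Depth below WT = 3.0 m.
σ'_h at WT = K_a γ d_w = 5.487 kPa; at base = 5.487 + K_a γ' × 3.0 = 12.98 kPa.
P₁ (0–1.3 m) = ½×5.487×1.3 = 3.566. P₂ (1.3–4.3 m) = ½(5.487+12.98)×3.0 = 27.70.
P_w = ½ γ_w h₂² = 0.5×9.81×3.0² = 44.14. Total = 3.566+27.70+44.14 = 75.41 kN/m.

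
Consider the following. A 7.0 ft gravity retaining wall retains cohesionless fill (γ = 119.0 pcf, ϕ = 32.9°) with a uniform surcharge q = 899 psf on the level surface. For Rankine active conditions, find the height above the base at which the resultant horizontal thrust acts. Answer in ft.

3.13 ft

K_a = 0.2960.
Triangular part P₁ = ½K_aγH² = 863.1 at H/3 = 2.333 ft; rectangular part P₂ = K_a q H = 1863 at H/2 = 3.500 ft.
ȳ = (P₁·2.333 + P₂·3.500)/(P₁+P₂) = 3.131 ft.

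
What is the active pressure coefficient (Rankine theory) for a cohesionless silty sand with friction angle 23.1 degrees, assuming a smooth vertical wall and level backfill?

0.436

K_a = tan²(45° − φ/2) = tan²(33.45°) = 0.4364.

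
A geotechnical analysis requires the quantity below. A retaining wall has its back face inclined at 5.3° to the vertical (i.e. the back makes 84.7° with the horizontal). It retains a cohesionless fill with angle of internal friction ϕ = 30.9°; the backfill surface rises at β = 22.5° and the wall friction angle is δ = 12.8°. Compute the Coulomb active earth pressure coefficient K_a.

K_a = sin²(α+φ) / [sin²α · sin(α−δ) · (1 + √{sin(φ+δ)sin(φ−β) / (sin(α−δ)sin(α+β))})²].
With α = 84.7°, φ = 30.9°, δ = 12.8°, β = 22.5°: K_a = 0.4854.

0.485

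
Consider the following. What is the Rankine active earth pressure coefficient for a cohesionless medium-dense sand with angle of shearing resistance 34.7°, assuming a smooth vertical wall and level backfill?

0.274

K_a = tan²(45° − φ/2) = tan²(27.65°) = 0.2745.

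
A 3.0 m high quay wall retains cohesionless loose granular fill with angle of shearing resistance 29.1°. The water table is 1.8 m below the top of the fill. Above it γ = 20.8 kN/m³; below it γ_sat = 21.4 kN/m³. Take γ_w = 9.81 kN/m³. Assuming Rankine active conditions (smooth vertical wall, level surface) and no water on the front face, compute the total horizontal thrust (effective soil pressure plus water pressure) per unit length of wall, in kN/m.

37.1 kN/m

K_a = tan²(45° − φ/2) = 0.3456.
γ' = 21.4 − 9.81 = 11.59 kN/m³. Depth below WT = 1.2 m.
σ'_h at WT = K_a γ d_w = 12.94 kPa; at base = 12.94 + K_a γ' × 1.2 = 17.75 kPa.
P₁ (0–1.8 m) = ½×12.94×1.8 = 11.65. P₂ (1.8–3.0 m) = ½(12.94+17.75)×1.2 = 18.41.
P_w = ½ γ_w h₂² = 0.5×9.81×1.2² = 7.063. Total = 11.65+18.41+7.063 = 37.12 kN/m.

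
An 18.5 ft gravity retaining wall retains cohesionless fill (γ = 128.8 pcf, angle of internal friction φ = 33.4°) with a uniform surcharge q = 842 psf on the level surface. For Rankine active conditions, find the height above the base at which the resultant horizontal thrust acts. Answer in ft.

K_a = 0.2899.
Triangular part P₁ = ½K_aγH² = 6390 at H/3 = 6.167 ft; rectangular part P₂ = K_a q H = 4516 at H/2 = 9.250 ft.
ȳ = (P₁·6.167 + P₂·9.250)/(P₁+P₂) = 7.443 ft.

7.44 ft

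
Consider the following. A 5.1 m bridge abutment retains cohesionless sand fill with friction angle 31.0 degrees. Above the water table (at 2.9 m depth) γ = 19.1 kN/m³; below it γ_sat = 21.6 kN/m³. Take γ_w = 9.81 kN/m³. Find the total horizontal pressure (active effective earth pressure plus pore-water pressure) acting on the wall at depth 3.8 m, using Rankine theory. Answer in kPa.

K_a = (1 − sin φ)/(1 + sin φ) = 0.3201.
γ' = 21.6 − 9.81 = 11.79 kN/m³.
Effective vertical stress at 3.8 m: σ'_v = 19.1×2.9 + 11.79×0.900 = 66.00 kPa.
σ'_h = K_a σ'_v = 0.3201 × 66.00 = 21.13 kPa; u = γ_w × 0.900 = 8.829 kPa.
Total σ_h = 21.13 + 8.829 = 29.96 kPa.

30.0 kPa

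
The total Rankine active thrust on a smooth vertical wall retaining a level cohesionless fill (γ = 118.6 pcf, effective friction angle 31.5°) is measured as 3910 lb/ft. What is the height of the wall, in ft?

14.5 ft

K_a = 0.3136. P_a = ½ K_a γ H² ⇒ H = √(2P_a/(K_a γ)).
H = √(2×3910/(0.3136×118.6)) = 14.50 ft.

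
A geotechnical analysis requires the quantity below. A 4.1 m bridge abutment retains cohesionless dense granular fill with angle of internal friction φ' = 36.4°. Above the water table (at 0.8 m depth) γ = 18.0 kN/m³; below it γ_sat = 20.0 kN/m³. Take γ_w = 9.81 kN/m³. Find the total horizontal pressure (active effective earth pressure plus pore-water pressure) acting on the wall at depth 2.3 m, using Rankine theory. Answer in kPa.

22.3 kPa

K_a = (1 − sin φ)/(1 + sin φ) = 0.2552.
γ' = 20.0 − 9.81 = 10.19 kN/m³.
Effective vertical stress at 2.3 m: σ'_v = 18.0×0.8 + 10.19×1.50 = 29.68 kPa.
σ'_h = K_a σ'_v = 0.2552 × 29.68 = 7.575 kPa; u = γ_w × 1.50 = 14.71 kPa.
Total σ_h = 7.575 + 14.71 = 22.29 kPa.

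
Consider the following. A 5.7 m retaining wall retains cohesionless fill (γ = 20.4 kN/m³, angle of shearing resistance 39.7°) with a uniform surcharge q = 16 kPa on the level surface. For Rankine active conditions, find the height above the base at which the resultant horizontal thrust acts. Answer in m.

K_a = 0.2204.
Triangular part P₁ = ½K_aγH² = 73.05 at H/3 = 1.900 m; rectangular part P₂ = K_a q H = 20.10 at H/2 = 2.850 m.
ȳ = (P₁·1.900 + P₂·2.850)/(P₁+P₂) = 2.105 m.

2.11 m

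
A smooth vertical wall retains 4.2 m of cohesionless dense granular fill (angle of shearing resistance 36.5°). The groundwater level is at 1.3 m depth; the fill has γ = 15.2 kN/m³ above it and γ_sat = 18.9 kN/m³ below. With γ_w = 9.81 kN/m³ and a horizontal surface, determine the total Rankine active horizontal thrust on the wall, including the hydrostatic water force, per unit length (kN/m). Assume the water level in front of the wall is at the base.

K_a = tan²(45° − φ/2) = 0.2541.
γ' = 18.9 − 9.81 = 9.090 kN/m³. Depth below WT = 2.9 m.
σ'_h at WT = K_a γ d_w = 5.020 kPa; at base = 5.020 + K_a γ' × 2.9 = 11.72 kPa.
P₁ (0–1.3 m) = ½×5.020×1.3 = 3.263. P₂ (1.3–4.2 m) = ½(5.020+11.72)×2.9 = 24.27.
P_w = ½ γ_w h₂² = 0.5×9.81×2.9² = 41.25. Total = 3.263+24.27+41.25 = 68.78 kN/m.

68.8 kN/m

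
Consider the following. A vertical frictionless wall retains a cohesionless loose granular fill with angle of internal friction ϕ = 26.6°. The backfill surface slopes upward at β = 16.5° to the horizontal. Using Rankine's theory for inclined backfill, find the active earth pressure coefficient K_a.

K_a = cos β · (cos β − √(cos²β − cos²φ)) / (cos β + √(cos²β − cos²φ)).
cos β = 0.9588, cos φ = 0.8942, √(cos²β − cos²φ) = 0.3462.
K_a = 0.9588 × (0.9588 − 0.3462)/(0.9588 + 0.3462) = 0.4502.

0.450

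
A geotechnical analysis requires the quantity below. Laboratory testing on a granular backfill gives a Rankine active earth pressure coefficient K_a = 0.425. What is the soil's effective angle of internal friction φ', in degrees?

23.8°

K_a = tan²(45° − φ/2) ⇒ 45° − φ/2 = arctan(√0.425) = 33.10°.
φ = 2(45° − 33.10°) = 23.80°.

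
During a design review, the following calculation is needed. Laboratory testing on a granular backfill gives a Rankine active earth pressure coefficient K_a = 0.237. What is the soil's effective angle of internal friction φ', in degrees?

K_a = tan²(45° − φ/2) ⇒ 45° − φ/2 = arctan(√0.237) = 25.96°.
φ = 2(45° − 25.96°) = 38.08°.

38.1°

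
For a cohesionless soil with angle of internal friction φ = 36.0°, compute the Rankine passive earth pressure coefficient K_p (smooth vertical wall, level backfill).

K_p = (1 + sin φ)/(1 − sin φ) = tan²(45° + 36.0°/2) = 3.852.

3.85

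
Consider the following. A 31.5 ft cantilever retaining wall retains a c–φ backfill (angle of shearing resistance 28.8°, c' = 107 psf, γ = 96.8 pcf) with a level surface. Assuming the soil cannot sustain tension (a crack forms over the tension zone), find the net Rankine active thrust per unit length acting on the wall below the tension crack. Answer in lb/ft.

13000 lb/ft

K_a = 0.3498; √K_a = 0.5914.
Tension-crack depth z_c = 2c/(γ√K_a) = 2×107/(96.8×0.5914) = 3.738 ft.
σ_a at base = K_a γ H − 2c√K_a = 0.3498×96.8×31.5 − 2×107×0.5914 = 939.9 psf.
P_a = ½ × 939.9 × (H − z_c) = 0.5×939.9×27.76 = 13050 lb/ft.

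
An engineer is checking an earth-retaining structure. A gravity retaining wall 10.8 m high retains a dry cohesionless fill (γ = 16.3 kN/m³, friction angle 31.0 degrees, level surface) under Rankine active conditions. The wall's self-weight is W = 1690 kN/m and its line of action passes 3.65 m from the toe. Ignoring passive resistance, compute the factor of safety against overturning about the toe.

K_a = tan²(45° − 31.0°/2) = 0.3201.
P_a = ½K_aγH² = 0.5×0.3201×16.3×10.8² = 304.3 kN/m, acting at H/3 = 3.600 m above the base.
Overturning moment M_o = P_a × H/3 = 304.3 × 3.600 = 1095.
Resisting moment M_r = W × 3.65 = 1690 × 3.65 = 6168.
FS_overturning = M_r/M_o = 6168/1095 = 5.631.

5.63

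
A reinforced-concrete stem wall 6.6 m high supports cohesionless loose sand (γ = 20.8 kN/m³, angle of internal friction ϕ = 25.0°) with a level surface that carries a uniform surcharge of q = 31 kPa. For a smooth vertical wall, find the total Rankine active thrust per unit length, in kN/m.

267 kN/m

K_a = tan²(45° − φ/2) = 0.4059.
Soil triangle: ½ K_a γ H² = 0.5×0.4059×20.8×6.6² = 183.9 kN/m.
Surcharge rectangle: K_a q H = 0.4059×31×6.6 = 83.04 kN/m.
Total = 183.9 + 83.04 = 266.9 kN/m.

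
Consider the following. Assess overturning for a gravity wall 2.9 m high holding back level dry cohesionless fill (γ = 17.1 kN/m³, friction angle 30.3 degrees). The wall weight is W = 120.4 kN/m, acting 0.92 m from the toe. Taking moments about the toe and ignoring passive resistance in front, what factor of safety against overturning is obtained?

K_a = tan²(45° − 30.3°/2) = 0.3293.
P_a = ½K_aγH² = 0.5×0.3293×17.1×2.9² = 23.68 kN/m, acting at H/3 = 0.9667 m above the base.
Overturning moment M_o = P_a × H/3 = 23.68 × 0.9667 = 22.89.
Resisting moment M_r = W × 0.92 = 120.4 × 0.92 = 110.8.
FS_overturning = M_r/M_o = 110.8/22.89 = 4.839.

4.84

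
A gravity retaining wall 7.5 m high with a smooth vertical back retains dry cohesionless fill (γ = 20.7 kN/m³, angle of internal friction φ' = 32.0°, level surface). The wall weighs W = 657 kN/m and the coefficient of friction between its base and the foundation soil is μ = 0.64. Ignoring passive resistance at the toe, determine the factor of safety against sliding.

K_a = tan²(45° − 32.0°/2) = 0.3073.
P_a = ½K_aγH² = 0.5×0.3073×20.7×7.5² = 178.9 kN/m, acting at H/3 = 2.500 m above the base.
FS_sliding = μW / P_a = 0.64×657 / 178.9 = 2.351.

2.35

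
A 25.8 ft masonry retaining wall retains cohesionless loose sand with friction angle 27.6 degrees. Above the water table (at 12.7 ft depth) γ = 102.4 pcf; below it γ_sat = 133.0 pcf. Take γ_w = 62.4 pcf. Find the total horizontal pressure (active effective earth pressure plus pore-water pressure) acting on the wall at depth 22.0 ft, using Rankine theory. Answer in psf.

K_a = (1 − sin φ)/(1 + sin φ) = 0.3668.
γ' = 133.0 − 62.4 = 70.60 pcf.
Effective vertical stress at 22.0 ft: σ'_v = 102.4×12.7 + 70.60×9.30 = 1957 psf.
σ'_h = K_a σ'_v = 0.3668 × 1957 = 717.8 psf; u = γ_w × 9.30 = 580.3 psf.
Total σ_h = 717.8 + 580.3 = 1298 psf.

1300 psf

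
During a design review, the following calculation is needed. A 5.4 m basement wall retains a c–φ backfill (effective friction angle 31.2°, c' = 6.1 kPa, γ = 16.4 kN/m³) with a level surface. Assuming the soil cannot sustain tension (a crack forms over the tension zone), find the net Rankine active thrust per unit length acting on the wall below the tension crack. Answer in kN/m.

K_a = 0.3175; √K_a = 0.5635.
Tension-crack depth z_c = 2c/(γ√K_a) = 2×6.1/(16.4×0.5635) = 1.320 m.
σ_a at base = K_a γ H − 2c√K_a = 0.3175×16.4×5.4 − 2×6.1×0.5635 = 21.24 kPa.
P_a = ½ × 21.24 × (H − z_c) = 0.5×21.24×4.080 = 43.33 kN/m.

43.3 kN/m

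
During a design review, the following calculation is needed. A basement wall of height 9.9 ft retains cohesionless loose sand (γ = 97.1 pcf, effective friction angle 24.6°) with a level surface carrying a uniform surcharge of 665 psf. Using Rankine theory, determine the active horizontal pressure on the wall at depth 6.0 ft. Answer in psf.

K_a = (1 − sin φ)/(1 + sin φ) = 0.4121.
σ_v = γz + q = 97.1 × 6.0 + 665 = 1248 psf.
σ_h = K_a σ_v = 0.4121 × 1248 = 514.2 psf.

514 psf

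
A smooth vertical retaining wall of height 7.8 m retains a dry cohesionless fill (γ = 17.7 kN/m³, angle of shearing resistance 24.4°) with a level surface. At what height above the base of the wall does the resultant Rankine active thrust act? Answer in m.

2.60 m

K_a = 0.4153.
The pressure distribution is triangular, so the resultant acts at H/3 above the base = 7.8/3 = 2.600 m.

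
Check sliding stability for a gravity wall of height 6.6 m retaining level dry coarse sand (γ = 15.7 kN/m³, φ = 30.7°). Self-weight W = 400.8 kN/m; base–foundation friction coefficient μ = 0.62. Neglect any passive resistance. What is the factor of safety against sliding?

K_a = tan²(45° − 30.7°/2) = 0.3240.
P_a = ½K_aγH² = 0.5×0.3240×15.7×6.6² = 110.8 kN/m, acting at H/3 = 2.200 m above the base.
FS_sliding = μW / P_a = 0.62×400.8 / 110.8 = 2.243.

2.24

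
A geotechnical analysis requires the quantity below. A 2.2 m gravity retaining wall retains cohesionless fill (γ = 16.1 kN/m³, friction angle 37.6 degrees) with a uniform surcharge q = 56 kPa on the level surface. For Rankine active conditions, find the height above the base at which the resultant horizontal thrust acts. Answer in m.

K_a = 0.2421.
Triangular part P₁ = ½K_aγH² = 9.434 at H/3 = 0.7333 m; rectangular part P₂ = K_a q H = 29.83 at H/2 = 1.100 m.
ȳ = (P₁·0.7333 + P₂·1.100)/(P₁+P₂) = 1.012 m.

1.01 m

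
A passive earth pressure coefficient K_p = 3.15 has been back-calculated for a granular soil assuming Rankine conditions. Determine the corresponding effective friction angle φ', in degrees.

31.2°

K_p = (1+sin φ)/(1−sin φ) ⇒ sin φ = (K_p − 1)/(K_p + 1) = 0.5181.
φ = arcsin(0.5181) = 31.20°.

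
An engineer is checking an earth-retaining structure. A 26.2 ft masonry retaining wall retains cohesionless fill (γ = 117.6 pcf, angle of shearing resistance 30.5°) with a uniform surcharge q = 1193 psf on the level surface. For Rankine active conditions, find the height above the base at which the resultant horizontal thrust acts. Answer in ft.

10.6 ft

K_a = 0.3267.
Triangular part P₁ = ½K_aγH² = 13190 at H/3 = 8.733 ft; rectangular part P₂ = K_a q H = 10210 at H/2 = 13.10 ft.
ȳ = (P₁·8.733 + P₂·13.10)/(P₁+P₂) = 10.64 ft.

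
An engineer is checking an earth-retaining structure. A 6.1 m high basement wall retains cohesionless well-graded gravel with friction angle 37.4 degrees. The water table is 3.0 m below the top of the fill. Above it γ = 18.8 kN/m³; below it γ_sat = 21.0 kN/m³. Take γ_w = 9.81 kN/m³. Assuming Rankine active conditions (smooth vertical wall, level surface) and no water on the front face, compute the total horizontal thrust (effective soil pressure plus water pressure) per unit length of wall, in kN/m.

K_a = tan²(45° − φ/2) = 0.2443.
γ' = 21.0 − 9.81 = 11.19 kN/m³. Depth below WT = 3.1 m.
σ'_h at WT = K_a γ d_w = 13.78 kPa; at base = 13.78 + K_a γ' × 3.1 = 22.25 kPa.
P₁ (0–3.0 m) = ½×13.78×3.0 = 20.66. P₂ (3.0–6.1 m) = ½(13.78+22.25)×3.1 = 55.84.
P_w = ½ γ_w h₂² = 0.5×9.81×3.1² = 47.14. Total = 20.66+55.84+47.14 = 123.6 kN/m.

124 kN/m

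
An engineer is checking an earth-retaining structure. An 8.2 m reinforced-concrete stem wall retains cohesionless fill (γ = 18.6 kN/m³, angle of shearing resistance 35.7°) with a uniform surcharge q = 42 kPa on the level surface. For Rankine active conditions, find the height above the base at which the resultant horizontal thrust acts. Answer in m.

K_a = 0.2630.
Triangular part P₁ = ½K_aγH² = 164.5 at H/3 = 2.733 m; rectangular part P₂ = K_a q H = 90.57 at H/2 = 4.100 m.
ȳ = (P₁·2.733 + P₂·4.100)/(P₁+P₂) = 3.219 m.

3.22 m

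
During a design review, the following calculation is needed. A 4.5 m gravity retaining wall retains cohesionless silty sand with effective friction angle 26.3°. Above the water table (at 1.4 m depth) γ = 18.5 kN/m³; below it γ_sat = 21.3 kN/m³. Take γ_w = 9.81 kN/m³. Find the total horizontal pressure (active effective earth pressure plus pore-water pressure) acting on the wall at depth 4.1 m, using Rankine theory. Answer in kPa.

48.5 kPa

K_a = (1 − sin φ)/(1 + sin φ) = 0.3859.
γ' = 21.3 − 9.81 = 11.49 kN/m³.
Effective vertical stress at 4.1 m: σ'_v = 18.5×1.4 + 11.49×2.70 = 56.92 kPa.
σ'_h = K_a σ'_v = 0.3859 × 56.92 = 21.97 kPa; u = γ_w × 2.70 = 26.49 kPa.
Total σ_h = 21.97 + 26.49 = 48.46 kPa.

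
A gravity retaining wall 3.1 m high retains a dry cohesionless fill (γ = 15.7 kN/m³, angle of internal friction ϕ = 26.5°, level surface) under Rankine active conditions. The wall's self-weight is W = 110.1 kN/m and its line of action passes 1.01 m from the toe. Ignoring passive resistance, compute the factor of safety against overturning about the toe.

3.73

K_a = tan²(45° − 26.5°/2) = 0.3829.
P_a = ½K_aγH² = 0.5×0.3829×15.7×3.1² = 28.89 kN/m, acting at H/3 = 1.033 m above the base.
Overturning moment M_o = P_a × H/3 = 28.89 × 1.033 = 29.85.
Resisting moment M_r = W × 1.01 = 110.1 × 1.01 = 111.2.
FS_overturning = M_r/M_o = 111.2/29.85 = 3.725.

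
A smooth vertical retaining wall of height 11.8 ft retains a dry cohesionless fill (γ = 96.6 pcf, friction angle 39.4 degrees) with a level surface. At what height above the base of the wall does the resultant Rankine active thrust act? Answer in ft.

K_a = 0.2234.
The pressure distribution is triangular, so the resultant acts at H/3 above the base = 11.8/3 = 3.933 ft.

3.93 ft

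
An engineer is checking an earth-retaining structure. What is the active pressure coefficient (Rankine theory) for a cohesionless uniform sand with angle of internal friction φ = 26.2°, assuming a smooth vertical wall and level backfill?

K_a = tan²(45° − φ/2) = tan²(31.90°) = 0.3874.

0.387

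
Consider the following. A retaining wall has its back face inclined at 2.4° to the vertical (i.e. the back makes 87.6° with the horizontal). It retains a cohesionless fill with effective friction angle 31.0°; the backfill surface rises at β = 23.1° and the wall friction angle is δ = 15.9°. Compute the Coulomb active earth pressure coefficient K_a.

K_a = sin²(α+φ) / [sin²α · sin(α−δ) · (1 + √{sin(φ+δ)sin(φ−β) / (sin(α−δ)sin(α+β))})²].
With α = 87.6°, φ = 31.0°, δ = 15.9°, β = 23.1°: K_a = 0.4556.

0.456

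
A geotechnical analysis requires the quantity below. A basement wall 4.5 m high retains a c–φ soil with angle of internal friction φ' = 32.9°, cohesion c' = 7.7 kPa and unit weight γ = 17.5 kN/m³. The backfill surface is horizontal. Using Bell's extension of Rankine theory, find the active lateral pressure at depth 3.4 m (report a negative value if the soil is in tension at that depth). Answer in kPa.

K_a = (1 − sin φ)/(1 + sin φ) = 0.2960.
σ_a = K_a γ z − 2c√K_a = 0.2960×17.5×3.4 − 2×7.7×0.5441 = 9.235 kPa.

9.23 kPa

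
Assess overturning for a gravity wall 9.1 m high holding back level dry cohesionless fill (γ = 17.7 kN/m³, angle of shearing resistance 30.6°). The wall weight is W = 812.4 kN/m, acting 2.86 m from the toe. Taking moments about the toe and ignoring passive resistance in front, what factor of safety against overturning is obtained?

K_a = tan²(45° − 30.6°/2) = 0.3253.
P_a = ½K_aγH² = 0.5×0.3253×17.7×9.1² = 238.4 kN/m, acting at H/3 = 3.033 m above the base.
Overturning moment M_o = P_a × H/3 = 238.4 × 3.033 = 723.3.
Resisting moment M_r = W × 2.86 = 812.4 × 2.86 = 2323.
FS_overturning = M_r/M_o = 2323/723.3 = 3.213.

3.21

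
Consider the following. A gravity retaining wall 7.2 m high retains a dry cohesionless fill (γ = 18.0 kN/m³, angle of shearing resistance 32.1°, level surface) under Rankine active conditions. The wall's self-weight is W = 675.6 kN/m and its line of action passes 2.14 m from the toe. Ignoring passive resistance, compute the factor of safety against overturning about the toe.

K_a = tan²(45° − 32.1°/2) = 0.3060.
P_a = ½K_aγH² = 0.5×0.3060×18.0×7.2² = 142.8 kN/m, acting at H/3 = 2.400 m above the base.
Overturning moment M_o = P_a × H/3 = 142.8 × 2.400 = 342.6.
Resisting moment M_r = W × 2.14 = 675.6 × 2.14 = 1446.
FS_overturning = M_r/M_o = 1446/342.6 = 4.220.

4.22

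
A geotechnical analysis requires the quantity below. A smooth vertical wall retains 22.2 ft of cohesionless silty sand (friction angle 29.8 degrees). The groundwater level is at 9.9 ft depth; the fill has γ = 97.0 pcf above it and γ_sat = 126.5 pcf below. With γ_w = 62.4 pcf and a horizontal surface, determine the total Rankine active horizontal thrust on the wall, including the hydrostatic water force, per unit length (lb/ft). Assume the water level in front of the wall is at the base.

11900 lb/ft

K_a = tan²(45° − φ/2) = 0.3360.
γ' = 126.5 − 62.4 = 64.10 pcf. Depth below WT = 12.3 ft.
σ'_h at WT = K_a γ d_w = 322.7 psf; at base = 322.7 + K_a γ' × 12.3 = 587.6 psf.
P₁ (0–9.9 ft) = ½×322.7×9.9 = 1597. P₂ (9.9–22.2 ft) = ½(322.7+587.6)×12.3 = 5598.
P_w = ½ γ_w h₂² = 0.5×62.4×12.3² = 4720. Total = 1597+5598+4720 = 11920 lb/ft.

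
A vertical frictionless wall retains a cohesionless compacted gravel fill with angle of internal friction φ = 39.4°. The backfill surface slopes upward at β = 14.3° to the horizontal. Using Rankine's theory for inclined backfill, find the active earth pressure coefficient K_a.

K_a = cos β · (cos β − √(cos²β − cos²φ)) / (cos β + √(cos²β − cos²φ)).
cos β = 0.9690, cos φ = 0.7727, √(cos²β − cos²φ) = 0.5847.
K_a = 0.9690 × (0.9690 − 0.5847)/(0.9690 + 0.5847) = 0.2397.

0.240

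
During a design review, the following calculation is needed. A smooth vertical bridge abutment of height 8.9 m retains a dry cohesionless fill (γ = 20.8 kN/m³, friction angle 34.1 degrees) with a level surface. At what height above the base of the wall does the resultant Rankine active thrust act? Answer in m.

K_a = 0.2815.
The pressure distribution is triangular, so the resultant acts at H/3 above the base = 8.9/3 = 2.967 m.

2.97 m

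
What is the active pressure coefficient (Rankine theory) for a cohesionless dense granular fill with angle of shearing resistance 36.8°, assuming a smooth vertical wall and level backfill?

0.251

K_a = (1 − sin φ)/(1 + sin φ) = (1 − sin 36.8°)/(1 + sin 36.8°) = 0.2508.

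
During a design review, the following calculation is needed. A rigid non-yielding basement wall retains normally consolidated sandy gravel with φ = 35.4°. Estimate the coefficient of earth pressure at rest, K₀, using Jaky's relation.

0.421

K₀ = 1 − sin φ' = 1 − sin 35.4° = 0.4207.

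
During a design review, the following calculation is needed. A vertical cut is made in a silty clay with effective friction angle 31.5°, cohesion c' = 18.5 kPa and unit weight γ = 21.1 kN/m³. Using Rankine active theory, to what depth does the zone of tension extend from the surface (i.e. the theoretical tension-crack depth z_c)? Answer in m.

3.13 m

K_a = tan²(45° − 31.5°/2) = 0.3136; √K_a = 0.5600.
The active pressure is zero where K_a γ z = 2c√K_a, so z_c = 2c/(γ√K_a) = 2×18.5/(21.1×0.5600) = 3.131 m.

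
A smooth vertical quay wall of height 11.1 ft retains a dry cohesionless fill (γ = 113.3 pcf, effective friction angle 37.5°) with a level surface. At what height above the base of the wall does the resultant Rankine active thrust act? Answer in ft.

K_a = 0.2432.
The pressure distribution is triangular, so the resultant acts at H/3 above the base = 11.1/3 = 3.700 ft.

3.70 ft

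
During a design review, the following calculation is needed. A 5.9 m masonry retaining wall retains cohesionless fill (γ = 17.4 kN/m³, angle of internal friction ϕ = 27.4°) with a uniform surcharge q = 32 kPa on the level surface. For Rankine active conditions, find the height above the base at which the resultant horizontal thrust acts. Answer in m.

K_a = 0.3697.
Triangular part P₁ = ½K_aγH² = 112.0 at H/3 = 1.967 m; rectangular part P₂ = K_a q H = 69.79 at H/2 = 2.950 m.
ȳ = (P₁·1.967 + P₂·2.950)/(P₁+P₂) = 2.344 m.

2.34 m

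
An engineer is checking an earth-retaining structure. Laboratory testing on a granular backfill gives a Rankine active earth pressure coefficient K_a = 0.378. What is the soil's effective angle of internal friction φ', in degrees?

26.8°

K_a = tan²(45° − φ/2) ⇒ 45° − φ/2 = arctan(√0.378) = 31.58°.
φ = 2(45° − 31.58°) = 26.83°.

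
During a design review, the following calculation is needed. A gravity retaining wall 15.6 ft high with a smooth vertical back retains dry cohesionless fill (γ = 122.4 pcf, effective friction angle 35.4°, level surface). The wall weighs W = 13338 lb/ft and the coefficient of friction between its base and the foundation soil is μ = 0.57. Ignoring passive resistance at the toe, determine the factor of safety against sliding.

1.92

K_a = tan²(45° − 35.4°/2) = 0.2664.
P_a = ½K_aγH² = 0.5×0.2664×122.4×15.6² = 3968 lb/ft, acting at H/3 = 5.200 ft above the base.
FS_sliding = μW / P_a = 0.57×13338 / 3968 = 1.916.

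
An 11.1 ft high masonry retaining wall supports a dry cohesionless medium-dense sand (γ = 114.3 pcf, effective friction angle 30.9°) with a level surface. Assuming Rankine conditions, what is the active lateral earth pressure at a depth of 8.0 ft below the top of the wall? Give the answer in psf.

K_a = (1 − sin φ)/(1 + sin φ) = 0.3214.
σ_h = K_a γ z = 0.3214 × 114.3 × 8.0 = 293.9 psf.

294 psf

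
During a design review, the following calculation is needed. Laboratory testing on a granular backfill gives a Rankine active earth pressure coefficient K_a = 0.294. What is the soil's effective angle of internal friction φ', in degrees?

33.1°

K_a = tan²(45° − φ/2) ⇒ 45° − φ/2 = arctan(√0.294) = 28.47°.
φ = 2(45° − 28.47°) = 33.07°.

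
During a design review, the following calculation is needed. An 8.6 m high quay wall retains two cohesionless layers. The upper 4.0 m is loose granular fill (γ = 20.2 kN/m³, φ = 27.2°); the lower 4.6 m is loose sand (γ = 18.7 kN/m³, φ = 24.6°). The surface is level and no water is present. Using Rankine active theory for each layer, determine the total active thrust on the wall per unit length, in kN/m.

295 kN/m

K_a1 = tan²(45°−27.2°/2) = 0.3726; K_a2 = tan²(45°−24.6°/2) = 0.4121.
Layer 1: σ at base = K_a1 γ₁ h₁ = 30.11 kPa; P₁ = ½×30.11×4.0 = 60.21.
Layer 2: σ_v at top = γ₁h₁ = 80.80; σ_h top = K_a2×80.80 = 33.30; σ_h base = K_a2×(80.80+18.7×4.6) = 68.75.
P₂ = ½(33.30+68.75)×4.6 = 234.7. Total P_a = 60.21+234.7 = 294.9 kN/m.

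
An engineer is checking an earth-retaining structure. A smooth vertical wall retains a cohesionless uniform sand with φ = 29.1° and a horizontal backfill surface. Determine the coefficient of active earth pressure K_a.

K_a = (1 − sin φ)/(1 + sin φ) = (1 − sin 29.1°)/(1 + sin 29.1°) = 0.3456.

0.346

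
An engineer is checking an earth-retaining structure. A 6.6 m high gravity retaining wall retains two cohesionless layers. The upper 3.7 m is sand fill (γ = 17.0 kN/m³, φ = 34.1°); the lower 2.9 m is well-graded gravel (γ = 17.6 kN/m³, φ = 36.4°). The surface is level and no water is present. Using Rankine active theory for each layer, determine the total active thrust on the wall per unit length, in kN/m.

K_a1 = tan²(45°−34.1°/2) = 0.2815; K_a2 = tan²(45°−36.4°/2) = 0.2552.
Layer 1: σ at base = K_a1 γ₁ h₁ = 17.71 kPa; P₁ = ½×17.71×3.7 = 32.76.
Layer 2: σ_v at top = γ₁h₁ = 62.90; σ_h top = K_a2×62.90 = 16.05; σ_h base = K_a2×(62.90+17.6×2.9) = 29.07.
P₂ = ½(16.05+29.07)×2.9 = 65.43. Total P_a = 32.76+65.43 = 98.19 kN/m.

98.2 kN/m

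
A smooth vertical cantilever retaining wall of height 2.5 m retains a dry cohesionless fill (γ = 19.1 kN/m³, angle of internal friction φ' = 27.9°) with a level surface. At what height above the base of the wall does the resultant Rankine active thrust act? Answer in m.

0.833 m

K_a = 0.3625.
The pressure distribution is triangular, so the resultant acts at H/3 above the base = 2.5/3 = 0.8333 m.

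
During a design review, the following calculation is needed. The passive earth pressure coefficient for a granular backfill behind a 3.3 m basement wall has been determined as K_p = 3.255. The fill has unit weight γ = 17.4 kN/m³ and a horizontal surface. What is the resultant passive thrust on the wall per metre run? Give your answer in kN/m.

308 kN/m

P = ½ K_p γ H² = 0.5 × 3.255 × 17.4 × 3.3² = 308.4 kN/m.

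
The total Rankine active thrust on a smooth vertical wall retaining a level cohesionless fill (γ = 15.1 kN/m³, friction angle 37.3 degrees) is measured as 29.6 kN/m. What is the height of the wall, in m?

K_a = 0.2453. P_a = ½ K_a γ H² ⇒ H = √(2P_a/(K_a γ)).
H = √(2×29.6/(0.2453×15.1)) = 3.998 m.

4.00 m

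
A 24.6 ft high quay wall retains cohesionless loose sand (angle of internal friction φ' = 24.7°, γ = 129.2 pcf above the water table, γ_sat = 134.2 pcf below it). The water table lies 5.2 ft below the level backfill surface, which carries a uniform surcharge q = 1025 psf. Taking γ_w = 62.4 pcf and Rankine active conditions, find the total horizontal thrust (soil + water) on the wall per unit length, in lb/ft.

33700 lb/ft

K_a = tan²(45° − φ/2) = 0.4106.
γ' = 134.2 − 62.4 = 71.80 pcf. h₂ = H − d_w = 19.4 ft.
σ'_h: at surface K_a·q = 420.8; at WT K_a(q+γd_w) = 696.7; at base K_a(q+γd_w+γ'h₂) = 1269 psf.
P₁ = ½(420.8+696.7)×5.2 = 2906; P₂ = ½(696.7+1269)×19.4 = 19060; P_w = ½γ_w h₂² = 11740.
Total = 2906+19060+11740 = 33710 lb/ft.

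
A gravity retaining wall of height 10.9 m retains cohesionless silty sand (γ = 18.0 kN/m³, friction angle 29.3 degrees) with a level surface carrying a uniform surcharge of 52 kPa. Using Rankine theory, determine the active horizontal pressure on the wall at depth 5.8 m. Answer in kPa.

53.6 kPa

K_a = (1 − sin φ)/(1 + sin φ) = 0.3428.
σ_v = γz + q = 18.0 × 5.8 + 52 = 156.4 kPa.
σ_h = K_a σ_v = 0.3428 × 156.4 = 53.62 kPa.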